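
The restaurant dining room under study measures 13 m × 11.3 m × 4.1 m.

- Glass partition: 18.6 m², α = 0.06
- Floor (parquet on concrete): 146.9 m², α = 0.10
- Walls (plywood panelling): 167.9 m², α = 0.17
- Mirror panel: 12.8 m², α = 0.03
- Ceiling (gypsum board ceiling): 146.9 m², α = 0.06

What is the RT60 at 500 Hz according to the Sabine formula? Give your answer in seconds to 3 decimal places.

1.811 s

Total absorption A = 18.6*0.06 + 146.9*0.10 + 167.9*0.17 + 12.8*0.03 + 146.9*0.06
  = 1.116 + 14.690 + 28.543 + 0.384 + 8.814 = 53.547 m² sabins.
Room volume: 602.29 m³.
RT60 = 0.161 · V / A = 0.161 × 602.29 / 53.547 = 1.811 s.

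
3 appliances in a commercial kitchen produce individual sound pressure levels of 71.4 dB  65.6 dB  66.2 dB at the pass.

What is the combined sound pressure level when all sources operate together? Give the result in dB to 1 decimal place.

73.3 dB

Converting to relative power and adding: 10^(71.4/10) + 10^(65.6/10) + 10^(66.2/10) = 2.16e+07.
Back to dB: 10·log₁₀ Σ = 73.3 dB.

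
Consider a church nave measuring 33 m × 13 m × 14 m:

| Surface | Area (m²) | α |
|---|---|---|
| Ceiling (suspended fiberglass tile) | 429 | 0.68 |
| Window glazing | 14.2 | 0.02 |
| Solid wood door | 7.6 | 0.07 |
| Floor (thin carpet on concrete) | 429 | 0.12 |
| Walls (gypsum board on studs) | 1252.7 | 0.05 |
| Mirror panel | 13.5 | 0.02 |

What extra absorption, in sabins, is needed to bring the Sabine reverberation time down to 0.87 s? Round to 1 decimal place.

A₁ = Σ Sᵢαᵢ = 429×0.68 + 14.2×0.02 + 7.6×0.07 + 429×0.12 + 1252.7×0.05 + 13.5×0.02 = 406.921 sabins.
Target A₂ = 0.161·6006/0.87 = 1111.455 sabins (V = 6006 m³).
Additional absorption ΔA = 1111.455 − 406.921 = 704.5 sabins.

704.5 sabins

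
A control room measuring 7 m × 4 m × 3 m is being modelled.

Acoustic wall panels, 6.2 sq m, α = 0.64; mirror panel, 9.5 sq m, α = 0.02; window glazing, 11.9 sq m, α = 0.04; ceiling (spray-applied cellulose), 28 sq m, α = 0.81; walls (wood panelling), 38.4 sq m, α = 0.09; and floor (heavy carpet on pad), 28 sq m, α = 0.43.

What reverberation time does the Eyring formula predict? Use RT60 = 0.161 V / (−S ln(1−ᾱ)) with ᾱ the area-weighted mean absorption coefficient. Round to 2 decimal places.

0.26 sec

Total surface area S = 6.2 + 9.5 + 11.9 + 28 + 38.4 + 28 = 122.0 sq m.
Σ(Sᵢαᵢ) = 6.2×0.64 + 9.5×0.02 + 11.9×0.04 + 28×0.81 + 38.4×0.09 + 28×0.43 = 42.810.
Mean coefficient ᾱ = A/S = 0.3509.
Eyring denominator: −S ln(1−ᾱ) = 52.725.
V = 7 × 4 × 3 = 84 m³.
RT60 = 0.161 × 84 / 52.725 = 0.26 s.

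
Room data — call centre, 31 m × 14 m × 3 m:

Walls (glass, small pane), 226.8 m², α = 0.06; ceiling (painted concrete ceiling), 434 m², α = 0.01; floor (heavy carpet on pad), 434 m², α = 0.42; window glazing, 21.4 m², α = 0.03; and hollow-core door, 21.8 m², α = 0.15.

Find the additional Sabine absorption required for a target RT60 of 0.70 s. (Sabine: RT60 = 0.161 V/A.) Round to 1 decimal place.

Summing Sᵢαᵢ: 13.608 + 4.340 + 182.280 + 0.642 + 3.270 → A₁ = 204.140 sabins.
For T = 0.70 s, need A₂ = 0.161·V/T = 0.161·1302/0.70 = 299.460 sabins.
Shortfall: 299.460 − 204.140 = 95.3 sabins.

95.3 sabins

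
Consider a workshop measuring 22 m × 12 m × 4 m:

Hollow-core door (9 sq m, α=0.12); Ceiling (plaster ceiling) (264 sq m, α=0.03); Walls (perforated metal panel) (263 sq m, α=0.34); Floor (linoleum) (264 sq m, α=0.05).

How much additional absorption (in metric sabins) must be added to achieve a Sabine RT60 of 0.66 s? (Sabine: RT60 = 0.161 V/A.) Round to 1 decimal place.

Equivalent absorption area: A₁ = 9·0.12 + 264·0.03 + 263·0.34 + 264·0.05 = 111.620 sq m.
V = 1056 m³. Required absorption A₂ = 0.161 × 1056 / 0.66 = 257.600 sabins.
Shortfall: 257.600 − 111.620 = 146.0 sabins.

146.0 sabins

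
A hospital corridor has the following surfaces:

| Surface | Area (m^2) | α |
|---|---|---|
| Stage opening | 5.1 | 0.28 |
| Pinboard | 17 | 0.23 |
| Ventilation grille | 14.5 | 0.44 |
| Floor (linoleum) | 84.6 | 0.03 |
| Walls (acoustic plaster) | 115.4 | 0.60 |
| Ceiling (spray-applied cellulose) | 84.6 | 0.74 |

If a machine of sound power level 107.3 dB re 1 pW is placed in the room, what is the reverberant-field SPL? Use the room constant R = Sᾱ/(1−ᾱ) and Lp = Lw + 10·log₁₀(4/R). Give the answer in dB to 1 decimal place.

A = 146.100 sabins; S = 321.2 m^2.
ᾱ = 0.4549, so room constant R = A/(1−ᾱ) = 268.024 m^2.
Lp = 107.3 + 10·log₁₀(4/268.024) = 107.3 + (-18.26) = 89.0 dB.

89.0 dB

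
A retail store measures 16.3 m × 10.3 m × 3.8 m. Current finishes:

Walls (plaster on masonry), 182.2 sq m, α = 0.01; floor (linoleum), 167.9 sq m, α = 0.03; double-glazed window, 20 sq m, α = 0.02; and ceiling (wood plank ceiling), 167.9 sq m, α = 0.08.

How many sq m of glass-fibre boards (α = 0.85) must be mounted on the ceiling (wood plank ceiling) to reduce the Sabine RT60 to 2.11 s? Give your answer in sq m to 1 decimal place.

36.3

Summing Sᵢαᵢ: 1.822 + 5.037 + 0.400 + 13.432 → A₁ = 20.691 sabins.
V = 637.982 m³. Target absorption A₂ = 0.161 × 637.982 / 2.11 = 48.680 sabins.
Absorption to add: 48.680 − 20.691 = 27.989 sabins.
Net gain per sq m: Δα = 0.85 − 0.08 = 0.77.
Area = ΔA/Δα = 27.989/0.77 = 36.3 sq m.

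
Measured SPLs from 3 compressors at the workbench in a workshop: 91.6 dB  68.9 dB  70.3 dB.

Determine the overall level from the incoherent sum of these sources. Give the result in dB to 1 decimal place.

Σ 10^(Lᵢ/10) = 1.464e+09.
Combined level = 10 log₁₀(1.464e+09) = 91.7 dB.

91.7 dB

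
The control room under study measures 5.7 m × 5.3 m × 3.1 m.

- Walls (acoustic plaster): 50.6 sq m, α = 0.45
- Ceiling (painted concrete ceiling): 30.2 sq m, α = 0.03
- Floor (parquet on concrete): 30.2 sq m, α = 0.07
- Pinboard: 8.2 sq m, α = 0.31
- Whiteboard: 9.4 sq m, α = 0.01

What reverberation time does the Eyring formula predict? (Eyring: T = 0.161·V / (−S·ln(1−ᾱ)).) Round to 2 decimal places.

0.47 sec

Total surface area S = 50.6 + 30.2 + 30.2 + 8.2 + 9.4 = 128.6 sq m.
Σ(Sᵢαᵢ) = 50.6×0.45 + 30.2×0.03 + 30.2×0.07 + 8.2×0.31 + 9.4×0.01 = 28.426.
ᾱ = 28.426 / 128.6 = 0.2210.
−S·ln(1−ᾱ) = −128.6 × ln(1 − 0.2210) = 32.117.
V = 5.7 × 5.3 × 3.1 = 93.651 m³.
T = 0.161·V/[−S·ln(1−ᾱ)] = 0.161·93.651/32.117 = 0.47 s.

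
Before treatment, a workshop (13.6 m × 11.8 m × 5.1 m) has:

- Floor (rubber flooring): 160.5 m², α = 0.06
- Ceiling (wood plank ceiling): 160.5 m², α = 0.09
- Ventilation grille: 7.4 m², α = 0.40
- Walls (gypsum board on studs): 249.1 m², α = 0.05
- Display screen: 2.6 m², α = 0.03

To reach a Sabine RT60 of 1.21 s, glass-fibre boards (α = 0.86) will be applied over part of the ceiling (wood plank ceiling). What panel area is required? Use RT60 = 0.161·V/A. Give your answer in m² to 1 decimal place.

90.0

Equivalent absorption area: A₁ = 160.5*0.06 + 160.5*0.09 + 7.4*0.40 + 249.1*0.05 + 2.6*0.03 = 39.568 m².
Required A₂ = 0.161·818.448/1.21 = 108.901 sabins.
Absorption to add: 108.901 − 39.568 = 69.333 sabins.
Each m² of panel replacing the ceiling (wood plank ceiling) adds (0.86 − 0.09) = 0.77 sabins.
Panel area = 69.333 / 0.77 = 90.0 m².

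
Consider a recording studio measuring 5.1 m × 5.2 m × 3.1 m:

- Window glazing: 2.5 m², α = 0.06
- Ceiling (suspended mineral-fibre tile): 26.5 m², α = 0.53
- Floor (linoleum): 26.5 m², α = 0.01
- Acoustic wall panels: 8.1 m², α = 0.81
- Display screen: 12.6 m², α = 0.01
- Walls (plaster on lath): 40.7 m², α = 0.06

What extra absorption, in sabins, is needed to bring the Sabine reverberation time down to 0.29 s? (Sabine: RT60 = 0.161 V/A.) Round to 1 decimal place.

Total absorption A₁ = 2.5*0.06 + 26.5*0.53 + 26.5*0.01 + 8.1*0.81 + 12.6*0.01 + 40.7*0.06
  = 0.150 + 14.045 + 0.265 + 6.561 + 0.126 + 2.442 = 23.589 m² sabins.
Target A₂ = 0.161·82.212/0.29 = 45.642 sabins (V = 82.212 m³).
ΔA = A₂ − A₁ = 45.642 − 23.589 = 22.1 sabins.

22.1 sabins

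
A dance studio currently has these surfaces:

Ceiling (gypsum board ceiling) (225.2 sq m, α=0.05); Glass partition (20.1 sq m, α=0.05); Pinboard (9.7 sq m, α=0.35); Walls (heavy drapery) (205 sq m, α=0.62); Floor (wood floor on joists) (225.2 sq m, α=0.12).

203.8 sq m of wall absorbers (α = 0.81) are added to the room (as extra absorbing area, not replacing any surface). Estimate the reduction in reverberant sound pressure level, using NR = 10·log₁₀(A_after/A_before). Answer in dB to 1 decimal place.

Equivalent absorption area: A_before = 225.2×0.05 + 20.1×0.05 + 9.7×0.35 + 205×0.62 + 225.2×0.12 = 169.784 sq m.
Added absorption = 203.8 × 0.81 = 165.078 sabins.
New total A_after = 334.862 sabins.
Reduction = 10 log₁₀(A_after/A_before) = 10 log₁₀(1.9723) = 2.9 dB.

2.9 dB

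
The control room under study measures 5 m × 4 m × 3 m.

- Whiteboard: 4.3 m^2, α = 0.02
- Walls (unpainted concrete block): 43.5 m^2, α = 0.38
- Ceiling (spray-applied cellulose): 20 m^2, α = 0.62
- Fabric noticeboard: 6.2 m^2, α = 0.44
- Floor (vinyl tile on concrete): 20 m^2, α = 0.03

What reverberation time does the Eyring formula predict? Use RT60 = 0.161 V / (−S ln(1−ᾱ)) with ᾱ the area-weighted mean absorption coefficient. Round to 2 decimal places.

Total surface area S = 4.3 + 43.5 + 20 + 6.2 + 20 = 94.0 m^2.
Σ(Sᵢαᵢ) = 4.3·0.02 + 43.5·0.38 + 20·0.62 + 6.2·0.44 + 20·0.03 = 32.344.
ᾱ = 32.344 / 94.0 = 0.3441.
Eyring denominator: −S ln(1−ᾱ) = 39.644.
V = 5 × 4 × 3 = 60 m³.
RT60 = 0.161 × 60 / 39.644 = 0.24 s.

0.24 s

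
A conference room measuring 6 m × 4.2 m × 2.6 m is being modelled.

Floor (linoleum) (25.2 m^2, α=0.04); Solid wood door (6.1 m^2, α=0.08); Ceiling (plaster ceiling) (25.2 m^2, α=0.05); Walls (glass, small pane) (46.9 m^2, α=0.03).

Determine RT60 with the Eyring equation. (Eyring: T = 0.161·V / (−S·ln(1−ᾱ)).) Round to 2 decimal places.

Total surface area S = 25.2 + 6.1 + 25.2 + 46.9 = 103.4 m^2.
Absorption A = 25.2·0.04 + 6.1·0.08 + 25.2·0.05 + 46.9·0.03 = 4.163 sabins.
Mean coefficient ᾱ = A/S = 0.0403.
−S·ln(1−ᾱ) = −103.4 × ln(1 − 0.0403) = 4.253.
V = 6 × 4.2 × 2.6 = 65.52 m³.
RT60 = 0.161 × 65.52 / 4.253 = 2.48 s.

2.48 seconds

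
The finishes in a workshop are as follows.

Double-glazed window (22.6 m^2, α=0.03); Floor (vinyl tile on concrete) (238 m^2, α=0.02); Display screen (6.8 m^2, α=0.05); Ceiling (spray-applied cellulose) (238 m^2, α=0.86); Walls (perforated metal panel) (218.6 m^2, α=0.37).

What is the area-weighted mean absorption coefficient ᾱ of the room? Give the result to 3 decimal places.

0.402

Total surface area S = 724.0 m^2.
A = 22.6·0.03 + 238·0.02 + 6.8·0.05 + 238·0.86 + 218.6·0.37 = 291.340 sabins.
ᾱ = A/S = 0.402.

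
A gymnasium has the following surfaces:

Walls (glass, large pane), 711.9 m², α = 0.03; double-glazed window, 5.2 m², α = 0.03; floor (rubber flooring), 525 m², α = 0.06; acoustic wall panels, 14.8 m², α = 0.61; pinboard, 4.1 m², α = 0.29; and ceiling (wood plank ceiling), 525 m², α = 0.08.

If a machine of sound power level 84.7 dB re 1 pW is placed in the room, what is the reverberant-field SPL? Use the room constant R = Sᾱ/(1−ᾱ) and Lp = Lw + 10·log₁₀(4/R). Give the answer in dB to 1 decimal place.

Σ(Sᵢαᵢ) = 711.9×0.03 + 5.2×0.03 + 525×0.06 + 14.8×0.61 + 4.1×0.29 + 525×0.08 = 105.230; total area S = 1786.0 m².
ᾱ = 0.0589, so room constant R = A/(1−ᾱ) = 111.816 m².
Lp = 84.7 + 10·log₁₀(4/111.816) = 84.7 + (-14.46) = 70.2 dB.

70.2 dB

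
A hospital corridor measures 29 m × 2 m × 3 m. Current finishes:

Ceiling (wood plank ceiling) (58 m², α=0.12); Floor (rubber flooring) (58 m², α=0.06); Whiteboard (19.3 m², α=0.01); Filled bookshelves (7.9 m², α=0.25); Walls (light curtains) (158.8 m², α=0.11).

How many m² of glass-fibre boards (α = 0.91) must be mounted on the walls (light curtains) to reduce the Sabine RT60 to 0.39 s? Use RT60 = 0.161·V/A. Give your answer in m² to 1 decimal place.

Equivalent absorption area: A₁ = 58*0.12 + 58*0.06 + 19.3*0.01 + 7.9*0.25 + 158.8*0.11 = 30.076 m².
Required A₂ = 0.161·174/0.39 = 71.831 sabins.
Absorption to add: 71.831 − 30.076 = 41.755 sabins.
Each m² of panel replacing the walls (light curtains) adds (0.91 − 0.11) = 0.80 sabins.
Area = ΔA/Δα = 41.755/0.80 = 52.2 m².

52.2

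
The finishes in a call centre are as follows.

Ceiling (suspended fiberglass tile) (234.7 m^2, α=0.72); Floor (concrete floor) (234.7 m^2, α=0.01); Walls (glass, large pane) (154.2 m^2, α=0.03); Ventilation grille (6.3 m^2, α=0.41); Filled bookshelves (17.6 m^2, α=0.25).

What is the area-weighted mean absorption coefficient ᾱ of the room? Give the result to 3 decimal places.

S = Σ Sᵢ = 234.7 + 234.7 + 154.2 + 6.3 + 17.6 = 647.5 m^2.
A = 234.7×0.72 + 234.7×0.01 + 154.2×0.03 + 6.3×0.41 + 17.6×0.25 = 182.940 sabins.
ᾱ = 182.940 / 647.5 = 0.283.

0.283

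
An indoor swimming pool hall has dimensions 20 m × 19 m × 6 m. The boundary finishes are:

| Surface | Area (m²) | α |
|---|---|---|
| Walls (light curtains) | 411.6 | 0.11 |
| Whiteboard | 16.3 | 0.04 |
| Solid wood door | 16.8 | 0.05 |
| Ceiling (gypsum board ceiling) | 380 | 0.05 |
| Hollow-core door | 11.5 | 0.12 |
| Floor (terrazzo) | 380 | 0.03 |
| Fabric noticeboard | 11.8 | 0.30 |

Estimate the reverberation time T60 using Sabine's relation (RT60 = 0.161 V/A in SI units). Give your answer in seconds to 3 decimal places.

4.472 s

Equivalent absorption area: A = 411.6·0.11 + 16.3·0.04 + 16.8·0.05 + 380·0.05 + 11.5·0.12 + 380·0.03 + 11.8·0.30 = 82.088 m².
Volume V = 20 × 19 × 6 = 2280 m³.
RT60 = 0.161 · V / A = 0.161 × 2280 / 82.088 = 4.472 s.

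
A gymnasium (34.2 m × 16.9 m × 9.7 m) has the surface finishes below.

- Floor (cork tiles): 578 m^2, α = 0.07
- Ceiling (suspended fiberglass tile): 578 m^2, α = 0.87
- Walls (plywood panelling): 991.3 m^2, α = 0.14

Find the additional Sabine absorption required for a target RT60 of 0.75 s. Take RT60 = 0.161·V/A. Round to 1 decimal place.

Total absorption A₁ = 578*0.07 + 578*0.87 + 991.3*0.14
  = 40.460 + 502.860 + 138.782 = 682.102 m^2 sabins.
V = 5606.406 m³. Required absorption A₂ = 0.161 × 5606.406 / 0.75 = 1203.508 sabins.
Additional absorption ΔA = 1203.508 − 682.102 = 521.4 sabins.

521.4 sabins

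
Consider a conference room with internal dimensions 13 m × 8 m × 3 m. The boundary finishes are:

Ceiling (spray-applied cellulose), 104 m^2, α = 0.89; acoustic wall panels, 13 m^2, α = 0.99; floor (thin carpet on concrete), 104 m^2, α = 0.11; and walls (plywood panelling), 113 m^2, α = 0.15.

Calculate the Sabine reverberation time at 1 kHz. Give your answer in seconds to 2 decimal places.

0.38 seconds

A = Σ Sᵢαᵢ = 104·0.89 + 13·0.99 + 104·0.11 + 113·0.15 = 133.820 sabins.
Volume V = 13 × 8 × 3 = 312 m³.
T = 0.161 V/A = 0.161·312/133.820 = 0.38 s.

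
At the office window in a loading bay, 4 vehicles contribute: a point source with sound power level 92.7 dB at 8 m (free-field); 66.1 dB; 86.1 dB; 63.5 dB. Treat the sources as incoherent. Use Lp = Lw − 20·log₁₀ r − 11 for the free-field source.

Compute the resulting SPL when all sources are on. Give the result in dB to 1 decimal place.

Source at 8 m: Lp = 92.7 − 20·log₁₀(8) − 11 = 63.6 dB.
Converting to relative power and adding: 10^(63.6/10) + 10^(66.1/10) + 10^(86.1/10) + 10^(63.5/10) = 4.16e+08.
Combined level = 10 log₁₀(4.16e+08) = 86.2 dB.

86.2 dB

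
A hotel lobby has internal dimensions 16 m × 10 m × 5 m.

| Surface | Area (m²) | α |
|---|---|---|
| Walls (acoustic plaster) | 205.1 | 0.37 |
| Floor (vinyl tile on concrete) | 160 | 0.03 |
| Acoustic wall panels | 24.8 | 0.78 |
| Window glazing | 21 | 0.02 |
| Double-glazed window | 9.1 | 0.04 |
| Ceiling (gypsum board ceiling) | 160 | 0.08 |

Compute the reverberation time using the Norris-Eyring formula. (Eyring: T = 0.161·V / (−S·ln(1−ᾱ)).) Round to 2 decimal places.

S = Σ Sᵢ = 580.0 m².
Σ(Sᵢαᵢ) = 205.1·0.37 + 160·0.03 + 24.8·0.78 + 21·0.02 + 9.1·0.04 + 160·0.08 = 113.615.
ᾱ = 113.615 / 580.0 = 0.1959.
−S·ln(1−ᾱ) = −580.0 × ln(1 − 0.1959) = 126.458.
V = 16 × 10 × 5 = 800 m³.
T = 0.161·V/[−S·ln(1−ᾱ)] = 0.161·800/126.458 = 1.02 s.

1.02 s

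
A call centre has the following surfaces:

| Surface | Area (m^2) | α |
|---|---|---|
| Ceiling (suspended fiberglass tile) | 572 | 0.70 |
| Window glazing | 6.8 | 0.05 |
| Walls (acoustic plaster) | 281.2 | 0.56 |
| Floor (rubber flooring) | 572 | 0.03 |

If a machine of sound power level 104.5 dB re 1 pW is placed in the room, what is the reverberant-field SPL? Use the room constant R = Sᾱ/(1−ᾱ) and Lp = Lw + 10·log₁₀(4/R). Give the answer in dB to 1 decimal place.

Σ(Sᵢαᵢ) = 572·0.70 + 6.8·0.05 + 281.2·0.56 + 572·0.03 = 575.372; total area S = 1432.0 m^2.
ᾱ = 0.4018, so room constant R = A/(1−ᾱ) = 961.839 m^2.
Lp = 104.5 + 10·log₁₀(4/961.839) = 104.5 + (-23.81) = 80.7 dB.

80.7 dB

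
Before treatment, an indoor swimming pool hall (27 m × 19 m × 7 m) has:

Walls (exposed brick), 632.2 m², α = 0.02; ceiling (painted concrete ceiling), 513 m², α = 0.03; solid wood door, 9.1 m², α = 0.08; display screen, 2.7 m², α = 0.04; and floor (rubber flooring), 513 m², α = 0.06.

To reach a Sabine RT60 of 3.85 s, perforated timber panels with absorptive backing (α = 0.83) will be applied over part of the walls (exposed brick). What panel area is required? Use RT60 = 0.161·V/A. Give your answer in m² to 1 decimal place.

Total absorption A₁ = 632.2·0.02 + 513·0.03 + 9.1·0.08 + 2.7·0.04 + 513·0.06
  = 12.644 + 15.390 + 0.728 + 0.108 + 30.780 = 59.650 m² sabins.
Required A₂ = 0.161·3591/3.85 = 150.169 sabins.
ΔA needed = 150.169 − 59.650 = 90.519 sabins.
Each m² of panel replacing the walls (exposed brick) adds (0.83 − 0.02) = 0.81 sabins.
Panel area = 90.519 / 0.81 = 111.8 m².

111.8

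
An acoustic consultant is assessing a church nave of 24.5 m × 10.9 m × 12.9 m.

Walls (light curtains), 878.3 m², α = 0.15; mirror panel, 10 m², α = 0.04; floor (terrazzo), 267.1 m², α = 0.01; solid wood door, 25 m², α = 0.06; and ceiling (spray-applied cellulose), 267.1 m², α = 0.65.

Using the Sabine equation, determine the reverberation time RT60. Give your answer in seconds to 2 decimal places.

1.79 seconds

Total absorption A = 878.3×0.15 + 10×0.04 + 267.1×0.01 + 25×0.06 + 267.1×0.65
  = 131.745 + 0.400 + 2.671 + 1.500 + 173.615 = 309.931 m² sabins.
V = 24.5·10.9·12.9 = 3444.945 m³.
Sabine: RT60 = 0.161 × 3444.945 / 309.931 = 1.79 s.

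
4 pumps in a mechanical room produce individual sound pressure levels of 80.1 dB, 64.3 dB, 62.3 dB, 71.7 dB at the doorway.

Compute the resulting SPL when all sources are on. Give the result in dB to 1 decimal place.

Sum in the linear (power) domain: Σ 10^(Lᵢ/10) = 10^(80.1/10) + 10^(64.3/10) + 10^(62.3/10) + 10^(71.7/10) = 1.215e+08.
Back to dB: 10·log₁₀ Σ = 80.8 dB.

80.8 dB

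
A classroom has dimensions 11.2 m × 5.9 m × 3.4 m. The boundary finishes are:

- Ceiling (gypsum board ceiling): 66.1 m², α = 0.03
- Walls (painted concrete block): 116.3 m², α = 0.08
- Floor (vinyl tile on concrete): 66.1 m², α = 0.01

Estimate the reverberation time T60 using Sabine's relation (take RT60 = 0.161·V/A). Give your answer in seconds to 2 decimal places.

3.03 s

Equivalent absorption area: A = 66.1*0.03 + 116.3*0.08 + 66.1*0.01 = 11.948 m².
Volume V = 11.2 × 5.9 × 3.4 = 224.672 m³.
RT60 = 0.161 · V / A = 0.161 × 224.672 / 11.948 = 3.03 s.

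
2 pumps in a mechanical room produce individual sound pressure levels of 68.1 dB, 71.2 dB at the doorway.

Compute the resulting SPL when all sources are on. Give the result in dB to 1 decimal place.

Sum in the linear (power) domain: Σ 10^(Lᵢ/10) = 10^(68.1/10) + 10^(71.2/10) = 1.964e+07.
L_total = 10·log₁₀(1.964e+07) = 72.9 dB.

72.9 dB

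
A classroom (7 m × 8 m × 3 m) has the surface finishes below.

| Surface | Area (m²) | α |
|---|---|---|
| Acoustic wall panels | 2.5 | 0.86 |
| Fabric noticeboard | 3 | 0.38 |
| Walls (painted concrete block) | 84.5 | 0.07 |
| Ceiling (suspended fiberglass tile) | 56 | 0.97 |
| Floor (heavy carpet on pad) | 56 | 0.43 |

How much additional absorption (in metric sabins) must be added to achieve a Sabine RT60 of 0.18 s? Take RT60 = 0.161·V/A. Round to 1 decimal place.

62.7 sabins

A₁ = Σ Sᵢαᵢ = 2.5×0.86 + 3×0.38 + 84.5×0.07 + 56×0.97 + 56×0.43 = 87.605 sabins.
For T = 0.18 s, need A₂ = 0.161·V/T = 0.161·168/0.18 = 150.267 sabins.
ΔA = A₂ − A₁ = 150.267 − 87.605 = 62.7 sabins.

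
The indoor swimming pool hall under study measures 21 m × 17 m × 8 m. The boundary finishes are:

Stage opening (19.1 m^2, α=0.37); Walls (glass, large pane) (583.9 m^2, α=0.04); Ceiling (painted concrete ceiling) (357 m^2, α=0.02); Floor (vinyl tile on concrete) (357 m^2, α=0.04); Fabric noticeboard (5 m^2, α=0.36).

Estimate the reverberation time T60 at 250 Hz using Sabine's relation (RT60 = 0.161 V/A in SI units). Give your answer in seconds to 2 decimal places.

A = Σ Sᵢαᵢ = 19.1·0.37 + 583.9·0.04 + 357·0.02 + 357·0.04 + 5·0.36 = 53.643 sabins.
Volume V = 21 × 17 × 8 = 2856 m³.
Sabine: RT60 = 0.161 × 2856 / 53.643 = 8.57 s.

8.57 s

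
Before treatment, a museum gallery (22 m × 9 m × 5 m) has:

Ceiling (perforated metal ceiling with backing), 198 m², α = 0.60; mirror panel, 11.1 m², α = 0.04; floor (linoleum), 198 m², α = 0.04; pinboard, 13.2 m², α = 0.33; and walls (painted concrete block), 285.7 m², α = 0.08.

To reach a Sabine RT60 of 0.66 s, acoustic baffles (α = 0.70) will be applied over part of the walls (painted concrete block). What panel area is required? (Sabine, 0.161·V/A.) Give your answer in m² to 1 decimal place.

140.5

Total absorption A₁ = 198·0.60 + 11.1·0.04 + 198·0.04 + 13.2·0.33 + 285.7·0.08
  = 118.800 + 0.444 + 7.920 + 4.356 + 22.856 = 154.376 m² sabins.
Required A₂ = 0.161·990/0.66 = 241.500 sabins.
ΔA needed = 241.500 − 154.376 = 87.124 sabins.
Each m² of panel replacing the walls (painted concrete block) adds (0.70 − 0.08) = 0.62 sabins.
Area = ΔA/Δα = 87.124/0.62 = 140.5 m².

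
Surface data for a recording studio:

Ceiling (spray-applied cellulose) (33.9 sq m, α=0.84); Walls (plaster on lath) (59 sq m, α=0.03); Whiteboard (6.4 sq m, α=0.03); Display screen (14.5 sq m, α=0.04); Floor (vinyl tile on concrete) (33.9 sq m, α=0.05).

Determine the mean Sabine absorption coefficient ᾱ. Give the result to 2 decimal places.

0.22

S = Σ Sᵢ = 33.9 + 59 + 6.4 + 14.5 + 33.9 = 147.7 sq m.
Weighted sum Σ Sα = 32.713.
ᾱ = A/S = 0.22.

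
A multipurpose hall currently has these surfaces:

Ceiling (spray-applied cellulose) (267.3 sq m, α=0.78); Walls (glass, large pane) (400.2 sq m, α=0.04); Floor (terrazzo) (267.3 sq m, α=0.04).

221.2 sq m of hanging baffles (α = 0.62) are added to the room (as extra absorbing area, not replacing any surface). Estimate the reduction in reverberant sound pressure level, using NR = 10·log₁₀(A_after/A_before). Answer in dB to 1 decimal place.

2.0 dB

Total absorption A_before = 267.3×0.78 + 400.2×0.04 + 267.3×0.04
  = 208.494 + 16.008 + 10.692 = 235.194 sq m sabins.
Added absorption = 221.2 × 0.62 = 137.144 sabins.
A_after = 235.194 + 137.144 = 372.338 sabins.
NR = 10·log₁₀(372.338/235.194) = 2.0 dB.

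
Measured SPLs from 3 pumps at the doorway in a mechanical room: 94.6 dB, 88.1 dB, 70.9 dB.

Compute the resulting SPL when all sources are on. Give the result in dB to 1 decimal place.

95.5 dB

Converting to relative power and adding: 10^(94.6/10) + 10^(88.1/10) + 10^(70.9/10) = 3.542e+09.
L_total = 10·log₁₀(3.542e+09) = 95.5 dB.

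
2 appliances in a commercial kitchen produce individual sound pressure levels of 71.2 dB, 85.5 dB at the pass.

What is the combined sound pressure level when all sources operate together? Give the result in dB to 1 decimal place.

Converting to relative power and adding: 10^(71.2/10) + 10^(85.5/10) = 3.68e+08.
Back to dB: 10·log₁₀ Σ = 85.7 dB.

85.7 dB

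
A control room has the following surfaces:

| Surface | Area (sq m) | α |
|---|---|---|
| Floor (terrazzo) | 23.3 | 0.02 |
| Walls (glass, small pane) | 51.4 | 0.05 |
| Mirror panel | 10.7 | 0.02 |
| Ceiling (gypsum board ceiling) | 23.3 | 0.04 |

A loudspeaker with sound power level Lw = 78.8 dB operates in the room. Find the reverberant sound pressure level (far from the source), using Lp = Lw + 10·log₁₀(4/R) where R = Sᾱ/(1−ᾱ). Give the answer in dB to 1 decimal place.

78.4 dB

A = 4.182 sabins; S = 108.7 sq m.
ᾱ = 0.0385, so room constant R = A/(1−ᾱ) = 4.349 sq m.
Lp = Lw + 10 log₁₀(4/R) = 78.8 -0.36 = 78.4 dB.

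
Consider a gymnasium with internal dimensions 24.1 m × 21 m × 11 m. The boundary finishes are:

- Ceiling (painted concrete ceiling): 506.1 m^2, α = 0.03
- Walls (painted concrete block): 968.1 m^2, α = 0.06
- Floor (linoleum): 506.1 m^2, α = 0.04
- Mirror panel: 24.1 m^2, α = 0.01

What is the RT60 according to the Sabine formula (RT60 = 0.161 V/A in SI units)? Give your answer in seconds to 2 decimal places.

Equivalent absorption area: A = 506.1×0.03 + 968.1×0.06 + 506.1×0.04 + 24.1×0.01 = 93.754 m^2.
V = 24.1·21·11 = 5567.1 m³.
RT60 = 0.161 · V / A = 0.161 × 5567.1 / 93.754 = 9.56 s.

9.56 s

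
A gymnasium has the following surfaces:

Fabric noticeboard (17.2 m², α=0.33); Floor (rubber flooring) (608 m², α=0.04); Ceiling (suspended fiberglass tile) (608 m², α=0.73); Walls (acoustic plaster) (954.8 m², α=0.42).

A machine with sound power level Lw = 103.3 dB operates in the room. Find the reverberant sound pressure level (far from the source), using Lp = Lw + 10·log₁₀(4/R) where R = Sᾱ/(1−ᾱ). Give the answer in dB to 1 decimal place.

A = 874.852 sabins; S = 2188.0 m².
ᾱ = 874.852/2188.0 = 0.3998; R = Sᾱ/(1−ᾱ) = 874.852/(1−0.3998) = 1457.601 m².
Lp = 103.3 + 10·log₁₀(4/1457.601) = 103.3 + (-25.62) = 77.7 dB.

77.7 dB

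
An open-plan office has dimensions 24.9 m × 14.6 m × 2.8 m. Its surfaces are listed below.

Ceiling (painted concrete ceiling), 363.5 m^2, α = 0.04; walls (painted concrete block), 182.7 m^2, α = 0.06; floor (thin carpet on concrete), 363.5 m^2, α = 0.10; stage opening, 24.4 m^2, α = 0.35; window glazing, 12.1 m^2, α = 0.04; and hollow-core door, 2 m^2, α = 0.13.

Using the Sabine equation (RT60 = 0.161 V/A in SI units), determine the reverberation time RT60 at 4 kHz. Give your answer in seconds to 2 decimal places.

2.30 seconds

Total absorption A = 363.5*0.04 + 182.7*0.06 + 363.5*0.10 + 24.4*0.35 + 12.1*0.04 + 2*0.13
  = 14.540 + 10.962 + 36.350 + 8.540 + 0.484 + 0.260 = 71.136 m^2 sabins.
Volume V = 24.9 × 14.6 × 2.8 = 1017.912 m³.
Sabine: RT60 = 0.161 × 1017.912 / 71.136 = 2.30 s.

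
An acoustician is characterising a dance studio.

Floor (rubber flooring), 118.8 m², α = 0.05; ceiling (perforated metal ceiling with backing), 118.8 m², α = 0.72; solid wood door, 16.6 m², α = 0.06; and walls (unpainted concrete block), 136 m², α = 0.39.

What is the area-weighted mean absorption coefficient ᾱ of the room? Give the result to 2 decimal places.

S = Σ Sᵢ = 118.8 + 118.8 + 16.6 + 136 = 390.2 m².
Σ(Sᵢαᵢ) = 118.8*0.05 + 118.8*0.72 + 16.6*0.06 + 136*0.39 = 145.512.
ᾱ = 145.512 / 390.2 = 0.37.

0.37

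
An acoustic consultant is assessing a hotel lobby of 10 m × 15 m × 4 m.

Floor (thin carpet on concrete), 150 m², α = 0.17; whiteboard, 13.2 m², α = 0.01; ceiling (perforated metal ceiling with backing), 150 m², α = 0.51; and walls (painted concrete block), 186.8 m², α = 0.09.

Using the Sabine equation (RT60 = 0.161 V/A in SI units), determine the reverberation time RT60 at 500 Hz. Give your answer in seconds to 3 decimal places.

Summing Sᵢαᵢ: 25.500 + 0.132 + 76.500 + 16.812 → A = 118.944 sabins.
Volume V = 10 × 15 × 4 = 600 m³.
T = 0.161 V/A = 0.161·600/118.944 = 0.812 s.

0.812 s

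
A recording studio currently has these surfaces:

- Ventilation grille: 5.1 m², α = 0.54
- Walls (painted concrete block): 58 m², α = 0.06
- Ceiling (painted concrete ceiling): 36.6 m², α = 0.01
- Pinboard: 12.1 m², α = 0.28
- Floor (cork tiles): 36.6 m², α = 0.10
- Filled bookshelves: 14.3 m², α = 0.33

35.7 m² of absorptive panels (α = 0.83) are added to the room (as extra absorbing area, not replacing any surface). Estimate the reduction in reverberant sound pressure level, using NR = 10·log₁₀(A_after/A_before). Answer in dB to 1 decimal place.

Equivalent absorption area: A_before = 5.1×0.54 + 58×0.06 + 36.6×0.01 + 12.1×0.28 + 36.6×0.10 + 14.3×0.33 = 18.367 m².
Added absorption = 35.7 × 0.83 = 29.631 sabins.
New total A_after = 47.998 sabins.
Reduction = 10 log₁₀(A_after/A_before) = 10 log₁₀(2.6133) = 4.2 dB.

4.2 dB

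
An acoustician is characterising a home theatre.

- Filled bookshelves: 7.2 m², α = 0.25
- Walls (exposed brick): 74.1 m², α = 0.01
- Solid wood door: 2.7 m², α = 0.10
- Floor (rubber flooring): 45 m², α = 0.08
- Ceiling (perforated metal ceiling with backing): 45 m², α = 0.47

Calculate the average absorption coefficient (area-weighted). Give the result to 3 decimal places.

Total surface area S = 174.0 m².
Σ(Sᵢαᵢ) = 7.2·0.25 + 74.1·0.01 + 2.7·0.10 + 45·0.08 + 45·0.47 = 27.561.
ᾱ = A/S = 0.158.

0.158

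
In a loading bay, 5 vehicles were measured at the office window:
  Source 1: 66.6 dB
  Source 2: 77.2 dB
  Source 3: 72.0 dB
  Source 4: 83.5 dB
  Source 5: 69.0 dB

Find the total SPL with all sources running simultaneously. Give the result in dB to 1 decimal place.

Σ 10^(Lᵢ/10) = 3.047e+08.
Back to dB: 10·log₁₀ Σ = 84.8 dB.

84.8 dB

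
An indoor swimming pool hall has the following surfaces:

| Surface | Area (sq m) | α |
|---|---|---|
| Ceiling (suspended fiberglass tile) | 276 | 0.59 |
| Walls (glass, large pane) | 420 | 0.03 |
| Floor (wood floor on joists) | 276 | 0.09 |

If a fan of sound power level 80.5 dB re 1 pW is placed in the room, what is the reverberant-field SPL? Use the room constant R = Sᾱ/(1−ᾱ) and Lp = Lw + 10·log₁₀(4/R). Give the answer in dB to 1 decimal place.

62.5 dB

A = 200.280 sabins; S = 972.0 sq m.
ᾱ = 0.2060, so room constant R = A/(1−ᾱ) = 252.242 sq m.
Lp = 80.5 + 10·log₁₀(4/252.242) = 80.5 + (-18.00) = 62.5 dB.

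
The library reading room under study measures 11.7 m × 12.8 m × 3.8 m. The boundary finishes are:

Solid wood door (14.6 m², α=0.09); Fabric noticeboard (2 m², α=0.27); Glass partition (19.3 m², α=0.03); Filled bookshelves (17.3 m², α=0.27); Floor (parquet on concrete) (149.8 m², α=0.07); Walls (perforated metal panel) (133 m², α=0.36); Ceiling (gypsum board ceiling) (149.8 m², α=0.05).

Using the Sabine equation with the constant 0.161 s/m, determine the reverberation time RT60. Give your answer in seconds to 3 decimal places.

1.256 seconds

Summing Sᵢαᵢ: 1.314 + 0.540 + 0.579 + 4.671 + 10.486 + 47.880 + 7.490 → A = 72.960 sabins.
Room volume: 569.088 m³.
T = 0.161 V/A = 0.161·569.088/72.960 = 1.256 s.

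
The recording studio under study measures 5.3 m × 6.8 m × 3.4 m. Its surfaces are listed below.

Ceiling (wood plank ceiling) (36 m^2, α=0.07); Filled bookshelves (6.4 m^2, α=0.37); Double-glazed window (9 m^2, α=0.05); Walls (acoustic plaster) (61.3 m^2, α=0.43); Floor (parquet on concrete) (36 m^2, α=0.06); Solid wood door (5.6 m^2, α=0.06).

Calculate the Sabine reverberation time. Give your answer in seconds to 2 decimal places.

0.58 sec

Total absorption A = 36*0.07 + 6.4*0.37 + 9*0.05 + 61.3*0.43 + 36*0.06 + 5.6*0.06
  = 2.520 + 2.368 + 0.450 + 26.359 + 2.160 + 0.336 = 34.193 m^2 sabins.
V = 5.3·6.8·3.4 = 122.536 m³.
RT60 = 0.161 · V / A = 0.161 × 122.536 / 34.193 = 0.58 s.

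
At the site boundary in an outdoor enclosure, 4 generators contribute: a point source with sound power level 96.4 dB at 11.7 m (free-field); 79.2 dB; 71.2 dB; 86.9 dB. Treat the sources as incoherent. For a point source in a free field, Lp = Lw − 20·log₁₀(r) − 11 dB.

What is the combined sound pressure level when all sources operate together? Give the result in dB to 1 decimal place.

Source at 11.7 m: Lp = 96.4 − 20·log₁₀(11.7) − 11 = 64.0 dB.
Converting to relative power and adding: 10^(64.0/10) + 10^(79.2/10) + 10^(71.2/10) + 10^(86.9/10) = 5.886e+08.
Back to dB: 10·log₁₀ Σ = 87.7 dB.

87.7 dB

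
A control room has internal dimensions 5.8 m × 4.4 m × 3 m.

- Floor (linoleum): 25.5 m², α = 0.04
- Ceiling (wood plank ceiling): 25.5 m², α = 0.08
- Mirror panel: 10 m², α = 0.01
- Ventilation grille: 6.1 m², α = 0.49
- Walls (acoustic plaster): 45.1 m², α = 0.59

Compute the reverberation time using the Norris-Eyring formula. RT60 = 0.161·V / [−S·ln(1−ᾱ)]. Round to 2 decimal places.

0.32 sec

Total surface area S = 25.5 + 25.5 + 10 + 6.1 + 45.1 = 112.2 m².
Absorption A = 25.5×0.04 + 25.5×0.08 + 10×0.01 + 6.1×0.49 + 45.1×0.59 = 32.758 sabins.
Mean coefficient ᾱ = A/S = 0.2920.
Eyring denominator: −S ln(1−ᾱ) = 38.744.
V = 5.8 × 4.4 × 3 = 76.56 m³.
T = 0.161·V/[−S·ln(1−ᾱ)] = 0.161·76.56/38.744 = 0.32 s.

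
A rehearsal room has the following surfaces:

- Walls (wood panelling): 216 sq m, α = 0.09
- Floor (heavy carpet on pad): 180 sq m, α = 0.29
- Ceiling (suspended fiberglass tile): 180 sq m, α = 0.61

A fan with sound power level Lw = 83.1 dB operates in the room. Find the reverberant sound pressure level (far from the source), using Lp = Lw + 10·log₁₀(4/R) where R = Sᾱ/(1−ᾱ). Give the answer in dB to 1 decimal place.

A = 181.440 sabins; S = 576.0 sq m.
ᾱ = 181.440/576.0 = 0.3150; R = Sᾱ/(1−ᾱ) = 181.440/(1−0.3150) = 264.876 sq m.
Lp = Lw + 10 log₁₀(4/R) = 83.1 -18.21 = 64.9 dB.

64.9 dB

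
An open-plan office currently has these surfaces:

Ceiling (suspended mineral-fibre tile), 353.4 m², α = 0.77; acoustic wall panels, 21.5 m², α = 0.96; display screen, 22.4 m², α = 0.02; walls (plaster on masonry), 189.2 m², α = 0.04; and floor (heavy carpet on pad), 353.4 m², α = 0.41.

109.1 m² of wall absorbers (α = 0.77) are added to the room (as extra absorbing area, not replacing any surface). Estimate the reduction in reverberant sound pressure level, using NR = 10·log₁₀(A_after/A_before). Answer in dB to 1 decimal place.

0.7 dB

Total absorption A_before = 353.4·0.77 + 21.5·0.96 + 22.4·0.02 + 189.2·0.04 + 353.4·0.41
  = 272.118 + 20.640 + 0.448 + 7.568 + 144.894 = 445.668 m² sabins.
Treatment contributes 109.1·0.77 = 84.007 sabins.
A_after = 445.668 + 84.007 = 529.675 sabins.
NR = 10·log₁₀(529.675/445.668) = 0.7 dB.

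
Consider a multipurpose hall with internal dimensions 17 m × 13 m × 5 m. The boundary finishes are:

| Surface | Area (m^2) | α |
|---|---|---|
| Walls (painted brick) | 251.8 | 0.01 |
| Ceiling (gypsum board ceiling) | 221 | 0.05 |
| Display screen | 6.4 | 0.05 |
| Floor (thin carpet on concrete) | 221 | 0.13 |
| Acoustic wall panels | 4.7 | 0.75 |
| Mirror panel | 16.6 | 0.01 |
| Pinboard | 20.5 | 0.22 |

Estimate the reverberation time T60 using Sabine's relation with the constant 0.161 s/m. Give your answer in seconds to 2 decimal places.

A = Σ Sᵢαᵢ = 251.8*0.01 + 221*0.05 + 6.4*0.05 + 221*0.13 + 4.7*0.75 + 16.6*0.01 + 20.5*0.22 = 50.819 sabins.
Room volume: 1105 m³.
Sabine: RT60 = 0.161 × 1105 / 50.819 = 3.50 s.

3.50 s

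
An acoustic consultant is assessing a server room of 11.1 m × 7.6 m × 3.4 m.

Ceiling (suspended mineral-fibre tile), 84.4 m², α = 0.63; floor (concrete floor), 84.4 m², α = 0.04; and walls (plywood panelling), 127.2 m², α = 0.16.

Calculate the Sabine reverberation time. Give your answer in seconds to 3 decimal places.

0.601 sec

A = Σ Sᵢαᵢ = 84.4*0.63 + 84.4*0.04 + 127.2*0.16 = 76.900 sabins.
V = 11.1·7.6·3.4 = 286.824 m³.
T = 0.161 V/A = 0.161·286.824/76.900 = 0.601 s.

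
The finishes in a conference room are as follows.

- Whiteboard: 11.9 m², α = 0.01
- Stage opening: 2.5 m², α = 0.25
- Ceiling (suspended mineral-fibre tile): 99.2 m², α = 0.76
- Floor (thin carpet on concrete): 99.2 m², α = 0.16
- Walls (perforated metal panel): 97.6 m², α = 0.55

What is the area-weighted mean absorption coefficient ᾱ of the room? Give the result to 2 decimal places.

0.47

Total surface area S = 310.4 m².
Weighted sum Σ Sα = 145.688.
ᾱ = 145.688 / 310.4 = 0.47.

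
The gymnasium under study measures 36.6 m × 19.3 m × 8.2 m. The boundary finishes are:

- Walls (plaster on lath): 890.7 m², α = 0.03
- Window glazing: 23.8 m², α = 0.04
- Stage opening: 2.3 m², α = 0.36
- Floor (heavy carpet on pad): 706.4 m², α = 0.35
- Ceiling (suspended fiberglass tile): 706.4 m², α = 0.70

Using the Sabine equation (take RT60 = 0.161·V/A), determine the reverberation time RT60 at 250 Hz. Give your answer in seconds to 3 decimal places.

Total absorption A = 890.7×0.03 + 23.8×0.04 + 2.3×0.36 + 706.4×0.35 + 706.4×0.70
  = 26.721 + 0.952 + 0.828 + 247.240 + 494.480 = 770.221 m² sabins.
Room volume: 5792.316 m³.
Sabine: RT60 = 0.161 × 5792.316 / 770.221 = 1.211 s.

1.211 sec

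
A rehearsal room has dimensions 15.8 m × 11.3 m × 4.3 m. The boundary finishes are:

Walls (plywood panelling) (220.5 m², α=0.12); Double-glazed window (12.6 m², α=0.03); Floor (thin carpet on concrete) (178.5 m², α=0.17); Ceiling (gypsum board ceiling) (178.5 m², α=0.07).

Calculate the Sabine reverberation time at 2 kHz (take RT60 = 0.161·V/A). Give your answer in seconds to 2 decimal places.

1.77 s

Total absorption A = 220.5×0.12 + 12.6×0.03 + 178.5×0.17 + 178.5×0.07
  = 26.460 + 0.378 + 30.345 + 12.495 = 69.678 m² sabins.
Volume V = 15.8 × 11.3 × 4.3 = 767.722 m³.
Sabine: RT60 = 0.161 × 767.722 / 69.678 = 1.77 s.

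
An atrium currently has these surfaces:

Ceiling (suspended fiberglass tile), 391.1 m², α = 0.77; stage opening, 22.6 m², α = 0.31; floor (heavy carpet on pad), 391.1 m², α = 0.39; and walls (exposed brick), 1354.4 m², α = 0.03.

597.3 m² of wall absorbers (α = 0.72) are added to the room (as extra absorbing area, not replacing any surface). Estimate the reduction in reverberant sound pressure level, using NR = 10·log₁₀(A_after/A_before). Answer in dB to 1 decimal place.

2.7 dB

Equivalent absorption area: A_before = 391.1*0.77 + 22.6*0.31 + 391.1*0.39 + 1354.4*0.03 = 501.314 m².
Added absorption = 597.3 × 0.72 = 430.056 sabins.
New total A_after = 931.370 sabins.
Reduction = 10 log₁₀(A_after/A_before) = 10 log₁₀(1.8579) = 2.7 dB.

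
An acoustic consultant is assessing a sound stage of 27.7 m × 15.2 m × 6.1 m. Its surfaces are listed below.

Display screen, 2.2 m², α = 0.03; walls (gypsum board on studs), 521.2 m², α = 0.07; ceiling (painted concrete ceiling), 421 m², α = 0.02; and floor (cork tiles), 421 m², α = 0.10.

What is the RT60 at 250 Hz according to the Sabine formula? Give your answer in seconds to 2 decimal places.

4.75 s

A = Σ Sᵢαᵢ = 2.2*0.03 + 521.2*0.07 + 421*0.02 + 421*0.10 = 87.070 sabins.
Volume V = 27.7 × 15.2 × 6.1 = 2568.344 m³.
RT60 = 0.161 · V / A = 0.161 × 2568.344 / 87.070 = 4.75 s.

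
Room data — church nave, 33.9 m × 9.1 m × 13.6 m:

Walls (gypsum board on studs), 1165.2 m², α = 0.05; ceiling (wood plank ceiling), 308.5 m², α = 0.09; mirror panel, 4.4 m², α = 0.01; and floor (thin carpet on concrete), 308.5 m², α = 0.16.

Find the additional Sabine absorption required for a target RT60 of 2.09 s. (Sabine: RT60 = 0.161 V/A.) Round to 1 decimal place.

187.8 sabins

Equivalent absorption area: A₁ = 1165.2*0.05 + 308.5*0.09 + 4.4*0.01 + 308.5*0.16 = 135.429 m².
Target A₂ = 0.161·4195.464/2.09 = 323.191 sabins (V = 4195.464 m³).
Additional absorption ΔA = 323.191 − 135.429 = 187.8 sabins.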